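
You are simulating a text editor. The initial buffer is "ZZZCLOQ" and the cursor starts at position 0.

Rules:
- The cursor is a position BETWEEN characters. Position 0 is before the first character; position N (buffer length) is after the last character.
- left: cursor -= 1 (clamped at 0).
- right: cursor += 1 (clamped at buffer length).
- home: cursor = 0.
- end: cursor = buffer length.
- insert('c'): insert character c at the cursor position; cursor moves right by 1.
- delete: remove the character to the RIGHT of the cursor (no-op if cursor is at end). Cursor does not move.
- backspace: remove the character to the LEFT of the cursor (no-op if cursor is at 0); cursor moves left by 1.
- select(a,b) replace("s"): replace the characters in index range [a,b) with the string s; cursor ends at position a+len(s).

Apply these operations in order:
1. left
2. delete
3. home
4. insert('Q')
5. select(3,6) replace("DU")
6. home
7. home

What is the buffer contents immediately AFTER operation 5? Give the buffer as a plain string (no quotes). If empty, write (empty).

After op 1 (left): buf='ZZZCLOQ' cursor=0
After op 2 (delete): buf='ZZCLOQ' cursor=0
After op 3 (home): buf='ZZCLOQ' cursor=0
After op 4 (insert('Q')): buf='QZZCLOQ' cursor=1
After op 5 (select(3,6) replace("DU")): buf='QZZDUQ' cursor=5

Answer: QZZDUQ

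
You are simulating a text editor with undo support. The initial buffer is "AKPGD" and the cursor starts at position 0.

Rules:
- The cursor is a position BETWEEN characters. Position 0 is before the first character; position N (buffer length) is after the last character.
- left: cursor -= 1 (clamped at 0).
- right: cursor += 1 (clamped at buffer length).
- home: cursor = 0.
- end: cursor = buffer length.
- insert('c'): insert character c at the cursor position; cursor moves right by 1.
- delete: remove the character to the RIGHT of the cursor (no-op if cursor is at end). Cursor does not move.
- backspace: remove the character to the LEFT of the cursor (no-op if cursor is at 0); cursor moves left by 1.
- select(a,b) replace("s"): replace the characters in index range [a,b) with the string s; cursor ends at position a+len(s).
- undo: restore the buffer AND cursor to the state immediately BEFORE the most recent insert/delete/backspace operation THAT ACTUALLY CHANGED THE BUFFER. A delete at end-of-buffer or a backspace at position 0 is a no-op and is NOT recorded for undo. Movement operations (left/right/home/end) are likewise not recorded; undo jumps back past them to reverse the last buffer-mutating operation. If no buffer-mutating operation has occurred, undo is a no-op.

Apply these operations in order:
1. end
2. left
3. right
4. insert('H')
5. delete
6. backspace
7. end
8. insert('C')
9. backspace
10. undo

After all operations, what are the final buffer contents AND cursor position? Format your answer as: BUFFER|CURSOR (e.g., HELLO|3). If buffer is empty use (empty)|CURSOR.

Answer: AKPGDC|6

Derivation:
After op 1 (end): buf='AKPGD' cursor=5
After op 2 (left): buf='AKPGD' cursor=4
After op 3 (right): buf='AKPGD' cursor=5
After op 4 (insert('H')): buf='AKPGDH' cursor=6
After op 5 (delete): buf='AKPGDH' cursor=6
After op 6 (backspace): buf='AKPGD' cursor=5
After op 7 (end): buf='AKPGD' cursor=5
After op 8 (insert('C')): buf='AKPGDC' cursor=6
After op 9 (backspace): buf='AKPGD' cursor=5
After op 10 (undo): buf='AKPGDC' cursor=6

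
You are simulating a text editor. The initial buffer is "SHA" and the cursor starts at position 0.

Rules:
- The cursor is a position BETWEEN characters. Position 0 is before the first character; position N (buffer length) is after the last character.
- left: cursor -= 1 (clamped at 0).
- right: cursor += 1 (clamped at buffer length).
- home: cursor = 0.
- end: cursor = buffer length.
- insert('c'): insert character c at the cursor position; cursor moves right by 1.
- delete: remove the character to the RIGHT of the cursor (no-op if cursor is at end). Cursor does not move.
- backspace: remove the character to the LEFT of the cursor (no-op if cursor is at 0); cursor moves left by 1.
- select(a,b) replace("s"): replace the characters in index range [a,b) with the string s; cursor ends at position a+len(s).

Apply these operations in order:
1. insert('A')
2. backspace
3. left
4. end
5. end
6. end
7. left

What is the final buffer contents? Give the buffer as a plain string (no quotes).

After op 1 (insert('A')): buf='ASHA' cursor=1
After op 2 (backspace): buf='SHA' cursor=0
After op 3 (left): buf='SHA' cursor=0
After op 4 (end): buf='SHA' cursor=3
After op 5 (end): buf='SHA' cursor=3
After op 6 (end): buf='SHA' cursor=3
After op 7 (left): buf='SHA' cursor=2

Answer: SHA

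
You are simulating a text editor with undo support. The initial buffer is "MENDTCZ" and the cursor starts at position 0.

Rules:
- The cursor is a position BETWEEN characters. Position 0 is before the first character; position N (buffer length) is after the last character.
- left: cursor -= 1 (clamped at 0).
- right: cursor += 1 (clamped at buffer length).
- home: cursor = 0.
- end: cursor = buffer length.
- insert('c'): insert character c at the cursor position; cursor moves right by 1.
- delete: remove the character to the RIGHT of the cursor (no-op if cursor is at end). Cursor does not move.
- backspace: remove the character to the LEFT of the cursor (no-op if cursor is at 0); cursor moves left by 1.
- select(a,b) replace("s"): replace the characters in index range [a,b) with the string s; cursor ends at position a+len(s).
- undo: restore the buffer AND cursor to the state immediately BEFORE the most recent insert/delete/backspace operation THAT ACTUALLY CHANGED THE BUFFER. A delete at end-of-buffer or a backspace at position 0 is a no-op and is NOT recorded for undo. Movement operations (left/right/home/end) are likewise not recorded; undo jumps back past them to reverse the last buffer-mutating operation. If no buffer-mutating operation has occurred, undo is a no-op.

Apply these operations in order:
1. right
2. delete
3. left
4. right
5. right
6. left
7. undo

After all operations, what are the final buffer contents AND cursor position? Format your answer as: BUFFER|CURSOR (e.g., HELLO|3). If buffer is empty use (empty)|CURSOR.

Answer: MENDTCZ|1

Derivation:
After op 1 (right): buf='MENDTCZ' cursor=1
After op 2 (delete): buf='MNDTCZ' cursor=1
After op 3 (left): buf='MNDTCZ' cursor=0
After op 4 (right): buf='MNDTCZ' cursor=1
After op 5 (right): buf='MNDTCZ' cursor=2
After op 6 (left): buf='MNDTCZ' cursor=1
After op 7 (undo): buf='MENDTCZ' cursor=1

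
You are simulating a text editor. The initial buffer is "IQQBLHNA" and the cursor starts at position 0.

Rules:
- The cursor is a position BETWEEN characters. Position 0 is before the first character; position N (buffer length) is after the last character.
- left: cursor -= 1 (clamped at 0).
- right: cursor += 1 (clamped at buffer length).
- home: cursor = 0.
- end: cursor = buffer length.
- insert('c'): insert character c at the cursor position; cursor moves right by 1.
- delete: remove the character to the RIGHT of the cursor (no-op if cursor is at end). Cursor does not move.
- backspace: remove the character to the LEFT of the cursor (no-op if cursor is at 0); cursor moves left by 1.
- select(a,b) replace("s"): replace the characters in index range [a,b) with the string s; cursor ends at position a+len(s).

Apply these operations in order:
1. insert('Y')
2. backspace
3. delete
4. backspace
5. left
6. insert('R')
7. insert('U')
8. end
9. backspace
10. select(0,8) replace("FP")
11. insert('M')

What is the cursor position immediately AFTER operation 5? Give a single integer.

Answer: 0

Derivation:
After op 1 (insert('Y')): buf='YIQQBLHNA' cursor=1
After op 2 (backspace): buf='IQQBLHNA' cursor=0
After op 3 (delete): buf='QQBLHNA' cursor=0
After op 4 (backspace): buf='QQBLHNA' cursor=0
After op 5 (left): buf='QQBLHNA' cursor=0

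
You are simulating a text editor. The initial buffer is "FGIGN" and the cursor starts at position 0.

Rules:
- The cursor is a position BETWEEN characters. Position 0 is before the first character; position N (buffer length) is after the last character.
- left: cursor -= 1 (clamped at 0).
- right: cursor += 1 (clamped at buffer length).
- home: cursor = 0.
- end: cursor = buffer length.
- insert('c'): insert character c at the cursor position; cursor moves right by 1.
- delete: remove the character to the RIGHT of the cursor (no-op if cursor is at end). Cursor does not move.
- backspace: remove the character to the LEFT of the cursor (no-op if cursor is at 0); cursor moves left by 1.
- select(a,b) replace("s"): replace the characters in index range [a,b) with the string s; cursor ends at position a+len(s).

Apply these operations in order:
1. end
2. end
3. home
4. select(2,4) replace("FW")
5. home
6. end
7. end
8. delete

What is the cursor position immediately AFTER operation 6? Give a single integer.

Answer: 5

Derivation:
After op 1 (end): buf='FGIGN' cursor=5
After op 2 (end): buf='FGIGN' cursor=5
After op 3 (home): buf='FGIGN' cursor=0
After op 4 (select(2,4) replace("FW")): buf='FGFWN' cursor=4
After op 5 (home): buf='FGFWN' cursor=0
After op 6 (end): buf='FGFWN' cursor=5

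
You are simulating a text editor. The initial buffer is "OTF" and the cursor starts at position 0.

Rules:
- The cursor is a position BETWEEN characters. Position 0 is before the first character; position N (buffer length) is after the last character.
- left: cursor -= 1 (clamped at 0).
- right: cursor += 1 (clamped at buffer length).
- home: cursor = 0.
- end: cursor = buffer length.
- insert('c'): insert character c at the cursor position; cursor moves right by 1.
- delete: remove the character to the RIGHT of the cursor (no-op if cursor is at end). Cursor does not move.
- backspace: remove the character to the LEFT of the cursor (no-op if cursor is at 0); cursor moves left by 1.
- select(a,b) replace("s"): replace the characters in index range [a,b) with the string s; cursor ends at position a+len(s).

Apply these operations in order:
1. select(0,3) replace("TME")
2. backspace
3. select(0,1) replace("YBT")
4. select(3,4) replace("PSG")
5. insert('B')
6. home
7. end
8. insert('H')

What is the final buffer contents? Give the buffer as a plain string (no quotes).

Answer: YBTPSGBH

Derivation:
After op 1 (select(0,3) replace("TME")): buf='TME' cursor=3
After op 2 (backspace): buf='TM' cursor=2
After op 3 (select(0,1) replace("YBT")): buf='YBTM' cursor=3
After op 4 (select(3,4) replace("PSG")): buf='YBTPSG' cursor=6
After op 5 (insert('B')): buf='YBTPSGB' cursor=7
After op 6 (home): buf='YBTPSGB' cursor=0
After op 7 (end): buf='YBTPSGB' cursor=7
After op 8 (insert('H')): buf='YBTPSGBH' cursor=8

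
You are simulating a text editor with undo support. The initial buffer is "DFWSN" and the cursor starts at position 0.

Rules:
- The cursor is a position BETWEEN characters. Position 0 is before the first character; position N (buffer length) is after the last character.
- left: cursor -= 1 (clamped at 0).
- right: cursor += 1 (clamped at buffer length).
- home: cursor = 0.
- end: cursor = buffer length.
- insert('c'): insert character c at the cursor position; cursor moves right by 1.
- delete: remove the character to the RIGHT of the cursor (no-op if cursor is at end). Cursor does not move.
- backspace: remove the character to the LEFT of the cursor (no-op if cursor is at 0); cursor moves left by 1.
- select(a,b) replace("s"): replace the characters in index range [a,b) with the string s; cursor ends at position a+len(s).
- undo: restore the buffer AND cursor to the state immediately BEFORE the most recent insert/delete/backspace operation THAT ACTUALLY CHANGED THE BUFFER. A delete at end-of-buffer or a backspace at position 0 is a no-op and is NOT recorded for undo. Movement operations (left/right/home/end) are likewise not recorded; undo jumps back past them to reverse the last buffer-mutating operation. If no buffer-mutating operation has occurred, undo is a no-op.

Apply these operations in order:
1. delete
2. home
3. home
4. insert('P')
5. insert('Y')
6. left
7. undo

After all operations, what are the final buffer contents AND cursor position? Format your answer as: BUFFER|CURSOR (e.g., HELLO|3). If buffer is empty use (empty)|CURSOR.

Answer: PFWSN|1

Derivation:
After op 1 (delete): buf='FWSN' cursor=0
After op 2 (home): buf='FWSN' cursor=0
After op 3 (home): buf='FWSN' cursor=0
After op 4 (insert('P')): buf='PFWSN' cursor=1
After op 5 (insert('Y')): buf='PYFWSN' cursor=2
After op 6 (left): buf='PYFWSN' cursor=1
After op 7 (undo): buf='PFWSN' cursor=1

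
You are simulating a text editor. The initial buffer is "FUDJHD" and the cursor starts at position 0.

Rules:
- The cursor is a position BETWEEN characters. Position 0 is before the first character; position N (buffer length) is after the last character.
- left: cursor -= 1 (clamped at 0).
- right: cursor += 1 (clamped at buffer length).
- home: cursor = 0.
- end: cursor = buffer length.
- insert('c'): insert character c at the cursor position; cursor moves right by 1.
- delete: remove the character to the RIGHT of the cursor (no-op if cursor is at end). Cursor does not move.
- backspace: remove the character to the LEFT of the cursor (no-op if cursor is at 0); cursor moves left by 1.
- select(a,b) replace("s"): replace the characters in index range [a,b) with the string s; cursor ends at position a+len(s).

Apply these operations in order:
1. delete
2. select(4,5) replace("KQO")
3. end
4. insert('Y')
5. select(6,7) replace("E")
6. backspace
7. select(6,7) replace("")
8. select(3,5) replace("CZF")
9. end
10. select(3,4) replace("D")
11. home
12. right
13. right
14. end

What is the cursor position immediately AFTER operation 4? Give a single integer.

After op 1 (delete): buf='UDJHD' cursor=0
After op 2 (select(4,5) replace("KQO")): buf='UDJHKQO' cursor=7
After op 3 (end): buf='UDJHKQO' cursor=7
After op 4 (insert('Y')): buf='UDJHKQOY' cursor=8

Answer: 8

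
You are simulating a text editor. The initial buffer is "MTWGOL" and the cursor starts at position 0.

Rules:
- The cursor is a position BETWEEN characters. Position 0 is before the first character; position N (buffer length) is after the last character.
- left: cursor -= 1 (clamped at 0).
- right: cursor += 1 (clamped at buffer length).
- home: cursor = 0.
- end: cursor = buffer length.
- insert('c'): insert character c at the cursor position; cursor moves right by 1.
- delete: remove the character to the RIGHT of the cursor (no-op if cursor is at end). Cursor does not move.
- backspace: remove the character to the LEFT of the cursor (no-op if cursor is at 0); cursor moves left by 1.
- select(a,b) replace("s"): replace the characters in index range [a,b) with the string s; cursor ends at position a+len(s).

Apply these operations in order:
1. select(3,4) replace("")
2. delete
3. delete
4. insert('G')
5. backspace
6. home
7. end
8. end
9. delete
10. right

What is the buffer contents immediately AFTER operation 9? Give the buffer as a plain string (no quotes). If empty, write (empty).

After op 1 (select(3,4) replace("")): buf='MTWOL' cursor=3
After op 2 (delete): buf='MTWL' cursor=3
After op 3 (delete): buf='MTW' cursor=3
After op 4 (insert('G')): buf='MTWG' cursor=4
After op 5 (backspace): buf='MTW' cursor=3
After op 6 (home): buf='MTW' cursor=0
After op 7 (end): buf='MTW' cursor=3
After op 8 (end): buf='MTW' cursor=3
After op 9 (delete): buf='MTW' cursor=3

Answer: MTW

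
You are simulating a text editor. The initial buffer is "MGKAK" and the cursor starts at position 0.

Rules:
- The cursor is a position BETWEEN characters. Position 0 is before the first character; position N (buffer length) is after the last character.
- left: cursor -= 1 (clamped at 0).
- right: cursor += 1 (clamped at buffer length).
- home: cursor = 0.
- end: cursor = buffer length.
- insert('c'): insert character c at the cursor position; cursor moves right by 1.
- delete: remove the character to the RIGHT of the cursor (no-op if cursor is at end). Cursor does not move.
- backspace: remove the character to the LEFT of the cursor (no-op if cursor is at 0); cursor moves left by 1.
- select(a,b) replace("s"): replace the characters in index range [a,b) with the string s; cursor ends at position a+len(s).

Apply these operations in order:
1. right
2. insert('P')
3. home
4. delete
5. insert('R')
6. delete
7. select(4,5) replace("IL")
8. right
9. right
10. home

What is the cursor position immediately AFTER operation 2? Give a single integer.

Answer: 2

Derivation:
After op 1 (right): buf='MGKAK' cursor=1
After op 2 (insert('P')): buf='MPGKAK' cursor=2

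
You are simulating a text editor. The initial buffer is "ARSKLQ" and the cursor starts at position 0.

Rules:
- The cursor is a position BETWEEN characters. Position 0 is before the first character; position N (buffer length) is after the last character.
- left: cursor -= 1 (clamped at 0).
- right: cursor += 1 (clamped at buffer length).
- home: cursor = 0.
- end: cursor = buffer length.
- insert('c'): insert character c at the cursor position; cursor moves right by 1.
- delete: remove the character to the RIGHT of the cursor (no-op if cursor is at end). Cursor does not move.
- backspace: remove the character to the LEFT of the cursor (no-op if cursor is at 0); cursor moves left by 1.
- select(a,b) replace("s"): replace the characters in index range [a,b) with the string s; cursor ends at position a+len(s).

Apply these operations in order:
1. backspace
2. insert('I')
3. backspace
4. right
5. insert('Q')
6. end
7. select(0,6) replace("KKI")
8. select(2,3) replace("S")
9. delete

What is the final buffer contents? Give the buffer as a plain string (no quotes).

After op 1 (backspace): buf='ARSKLQ' cursor=0
After op 2 (insert('I')): buf='IARSKLQ' cursor=1
After op 3 (backspace): buf='ARSKLQ' cursor=0
After op 4 (right): buf='ARSKLQ' cursor=1
After op 5 (insert('Q')): buf='AQRSKLQ' cursor=2
After op 6 (end): buf='AQRSKLQ' cursor=7
After op 7 (select(0,6) replace("KKI")): buf='KKIQ' cursor=3
After op 8 (select(2,3) replace("S")): buf='KKSQ' cursor=3
After op 9 (delete): buf='KKS' cursor=3

Answer: KKS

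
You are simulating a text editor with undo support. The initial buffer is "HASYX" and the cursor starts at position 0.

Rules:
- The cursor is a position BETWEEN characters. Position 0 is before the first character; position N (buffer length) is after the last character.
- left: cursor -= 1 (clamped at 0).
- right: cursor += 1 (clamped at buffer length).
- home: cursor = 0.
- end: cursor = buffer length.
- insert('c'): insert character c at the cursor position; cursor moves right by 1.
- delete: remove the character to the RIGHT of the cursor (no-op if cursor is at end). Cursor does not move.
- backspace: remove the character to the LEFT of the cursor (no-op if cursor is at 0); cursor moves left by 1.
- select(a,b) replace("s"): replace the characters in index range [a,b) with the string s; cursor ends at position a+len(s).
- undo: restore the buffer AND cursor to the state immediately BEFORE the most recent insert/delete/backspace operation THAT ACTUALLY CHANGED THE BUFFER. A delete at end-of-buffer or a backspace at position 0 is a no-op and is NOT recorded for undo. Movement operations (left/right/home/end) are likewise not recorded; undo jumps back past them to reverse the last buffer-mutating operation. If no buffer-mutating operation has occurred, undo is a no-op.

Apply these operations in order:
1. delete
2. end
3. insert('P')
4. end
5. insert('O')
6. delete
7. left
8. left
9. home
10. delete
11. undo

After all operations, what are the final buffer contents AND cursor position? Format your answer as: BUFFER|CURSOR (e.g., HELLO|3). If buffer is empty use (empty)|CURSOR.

After op 1 (delete): buf='ASYX' cursor=0
After op 2 (end): buf='ASYX' cursor=4
After op 3 (insert('P')): buf='ASYXP' cursor=5
After op 4 (end): buf='ASYXP' cursor=5
After op 5 (insert('O')): buf='ASYXPO' cursor=6
After op 6 (delete): buf='ASYXPO' cursor=6
After op 7 (left): buf='ASYXPO' cursor=5
After op 8 (left): buf='ASYXPO' cursor=4
After op 9 (home): buf='ASYXPO' cursor=0
After op 10 (delete): buf='SYXPO' cursor=0
After op 11 (undo): buf='ASYXPO' cursor=0

Answer: ASYXPO|0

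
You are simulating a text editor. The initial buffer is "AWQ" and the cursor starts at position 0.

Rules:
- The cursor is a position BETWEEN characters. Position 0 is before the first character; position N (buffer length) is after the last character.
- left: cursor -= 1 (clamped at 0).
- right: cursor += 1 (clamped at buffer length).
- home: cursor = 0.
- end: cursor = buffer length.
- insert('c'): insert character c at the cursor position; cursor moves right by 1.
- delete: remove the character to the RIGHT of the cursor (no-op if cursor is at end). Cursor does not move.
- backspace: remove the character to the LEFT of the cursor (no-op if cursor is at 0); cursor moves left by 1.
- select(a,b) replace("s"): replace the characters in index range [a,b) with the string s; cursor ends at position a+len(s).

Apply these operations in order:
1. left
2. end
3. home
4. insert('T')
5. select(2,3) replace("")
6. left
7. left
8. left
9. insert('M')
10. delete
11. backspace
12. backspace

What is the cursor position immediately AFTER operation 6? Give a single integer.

After op 1 (left): buf='AWQ' cursor=0
After op 2 (end): buf='AWQ' cursor=3
After op 3 (home): buf='AWQ' cursor=0
After op 4 (insert('T')): buf='TAWQ' cursor=1
After op 5 (select(2,3) replace("")): buf='TAQ' cursor=2
After op 6 (left): buf='TAQ' cursor=1

Answer: 1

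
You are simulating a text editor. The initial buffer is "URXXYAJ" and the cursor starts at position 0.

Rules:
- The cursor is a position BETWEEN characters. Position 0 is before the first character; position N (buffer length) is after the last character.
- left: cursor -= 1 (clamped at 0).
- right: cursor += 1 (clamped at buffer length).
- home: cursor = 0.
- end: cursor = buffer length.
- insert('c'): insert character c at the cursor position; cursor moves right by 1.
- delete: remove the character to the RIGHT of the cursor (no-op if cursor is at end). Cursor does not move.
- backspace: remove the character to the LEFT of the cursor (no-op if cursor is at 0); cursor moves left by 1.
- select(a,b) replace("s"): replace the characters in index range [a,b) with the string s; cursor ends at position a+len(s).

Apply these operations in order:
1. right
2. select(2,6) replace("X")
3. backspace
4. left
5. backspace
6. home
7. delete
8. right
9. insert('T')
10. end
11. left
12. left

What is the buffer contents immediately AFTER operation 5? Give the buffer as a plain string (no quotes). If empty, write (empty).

Answer: RJ

Derivation:
After op 1 (right): buf='URXXYAJ' cursor=1
After op 2 (select(2,6) replace("X")): buf='URXJ' cursor=3
After op 3 (backspace): buf='URJ' cursor=2
After op 4 (left): buf='URJ' cursor=1
After op 5 (backspace): buf='RJ' cursor=0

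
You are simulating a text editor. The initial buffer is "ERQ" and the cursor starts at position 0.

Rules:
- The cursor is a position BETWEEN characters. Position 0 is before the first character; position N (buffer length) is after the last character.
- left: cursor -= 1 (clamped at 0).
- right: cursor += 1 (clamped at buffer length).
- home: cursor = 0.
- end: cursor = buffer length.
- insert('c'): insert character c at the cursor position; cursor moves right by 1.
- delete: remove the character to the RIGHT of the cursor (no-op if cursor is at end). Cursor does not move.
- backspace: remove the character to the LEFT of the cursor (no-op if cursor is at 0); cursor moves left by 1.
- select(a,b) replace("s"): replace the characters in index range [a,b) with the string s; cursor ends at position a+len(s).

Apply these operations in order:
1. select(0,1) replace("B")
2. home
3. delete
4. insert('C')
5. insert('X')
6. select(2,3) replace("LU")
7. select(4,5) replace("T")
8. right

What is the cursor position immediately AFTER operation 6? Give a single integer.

Answer: 4

Derivation:
After op 1 (select(0,1) replace("B")): buf='BRQ' cursor=1
After op 2 (home): buf='BRQ' cursor=0
After op 3 (delete): buf='RQ' cursor=0
After op 4 (insert('C')): buf='CRQ' cursor=1
After op 5 (insert('X')): buf='CXRQ' cursor=2
After op 6 (select(2,3) replace("LU")): buf='CXLUQ' cursor=4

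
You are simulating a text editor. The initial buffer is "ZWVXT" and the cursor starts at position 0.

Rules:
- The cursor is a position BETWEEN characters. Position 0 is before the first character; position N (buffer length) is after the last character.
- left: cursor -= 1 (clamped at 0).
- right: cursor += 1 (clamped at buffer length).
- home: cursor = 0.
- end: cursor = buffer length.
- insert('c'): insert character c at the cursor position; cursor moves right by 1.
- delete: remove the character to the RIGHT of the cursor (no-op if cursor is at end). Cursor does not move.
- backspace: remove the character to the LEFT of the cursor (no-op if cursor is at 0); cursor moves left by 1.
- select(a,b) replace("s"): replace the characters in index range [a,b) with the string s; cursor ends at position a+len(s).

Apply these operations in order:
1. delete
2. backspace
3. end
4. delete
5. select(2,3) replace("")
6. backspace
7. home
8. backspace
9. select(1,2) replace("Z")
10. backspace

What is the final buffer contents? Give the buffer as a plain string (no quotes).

Answer: W

Derivation:
After op 1 (delete): buf='WVXT' cursor=0
After op 2 (backspace): buf='WVXT' cursor=0
After op 3 (end): buf='WVXT' cursor=4
After op 4 (delete): buf='WVXT' cursor=4
After op 5 (select(2,3) replace("")): buf='WVT' cursor=2
After op 6 (backspace): buf='WT' cursor=1
After op 7 (home): buf='WT' cursor=0
After op 8 (backspace): buf='WT' cursor=0
After op 9 (select(1,2) replace("Z")): buf='WZ' cursor=2
After op 10 (backspace): buf='W' cursor=1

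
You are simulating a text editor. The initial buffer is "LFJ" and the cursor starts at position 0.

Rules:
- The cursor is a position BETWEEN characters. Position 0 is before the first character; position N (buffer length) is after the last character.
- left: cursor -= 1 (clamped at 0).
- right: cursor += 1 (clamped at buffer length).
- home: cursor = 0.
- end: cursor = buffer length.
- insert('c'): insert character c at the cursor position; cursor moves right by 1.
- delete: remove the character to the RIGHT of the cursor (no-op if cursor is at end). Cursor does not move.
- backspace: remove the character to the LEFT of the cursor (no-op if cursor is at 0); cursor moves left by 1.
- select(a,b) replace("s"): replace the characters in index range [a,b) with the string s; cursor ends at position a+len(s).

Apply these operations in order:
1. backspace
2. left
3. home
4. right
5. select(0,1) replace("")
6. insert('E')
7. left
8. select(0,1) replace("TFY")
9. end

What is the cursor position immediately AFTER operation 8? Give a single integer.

After op 1 (backspace): buf='LFJ' cursor=0
After op 2 (left): buf='LFJ' cursor=0
After op 3 (home): buf='LFJ' cursor=0
After op 4 (right): buf='LFJ' cursor=1
After op 5 (select(0,1) replace("")): buf='FJ' cursor=0
After op 6 (insert('E')): buf='EFJ' cursor=1
After op 7 (left): buf='EFJ' cursor=0
After op 8 (select(0,1) replace("TFY")): buf='TFYFJ' cursor=3

Answer: 3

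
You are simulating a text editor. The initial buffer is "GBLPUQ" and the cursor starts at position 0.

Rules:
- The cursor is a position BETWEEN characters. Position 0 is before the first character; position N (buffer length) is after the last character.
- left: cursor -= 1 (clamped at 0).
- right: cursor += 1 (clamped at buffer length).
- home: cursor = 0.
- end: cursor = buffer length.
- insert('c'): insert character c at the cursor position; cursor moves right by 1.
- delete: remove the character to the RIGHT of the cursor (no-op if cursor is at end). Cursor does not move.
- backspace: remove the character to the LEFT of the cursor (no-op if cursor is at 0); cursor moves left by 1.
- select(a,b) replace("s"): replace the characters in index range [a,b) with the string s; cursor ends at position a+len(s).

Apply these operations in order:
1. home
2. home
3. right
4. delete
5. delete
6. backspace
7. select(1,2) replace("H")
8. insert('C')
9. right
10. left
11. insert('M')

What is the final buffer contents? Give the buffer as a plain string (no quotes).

Answer: PHCMQ

Derivation:
After op 1 (home): buf='GBLPUQ' cursor=0
After op 2 (home): buf='GBLPUQ' cursor=0
After op 3 (right): buf='GBLPUQ' cursor=1
After op 4 (delete): buf='GLPUQ' cursor=1
After op 5 (delete): buf='GPUQ' cursor=1
After op 6 (backspace): buf='PUQ' cursor=0
After op 7 (select(1,2) replace("H")): buf='PHQ' cursor=2
After op 8 (insert('C')): buf='PHCQ' cursor=3
After op 9 (right): buf='PHCQ' cursor=4
After op 10 (left): buf='PHCQ' cursor=3
After op 11 (insert('M')): buf='PHCMQ' cursor=4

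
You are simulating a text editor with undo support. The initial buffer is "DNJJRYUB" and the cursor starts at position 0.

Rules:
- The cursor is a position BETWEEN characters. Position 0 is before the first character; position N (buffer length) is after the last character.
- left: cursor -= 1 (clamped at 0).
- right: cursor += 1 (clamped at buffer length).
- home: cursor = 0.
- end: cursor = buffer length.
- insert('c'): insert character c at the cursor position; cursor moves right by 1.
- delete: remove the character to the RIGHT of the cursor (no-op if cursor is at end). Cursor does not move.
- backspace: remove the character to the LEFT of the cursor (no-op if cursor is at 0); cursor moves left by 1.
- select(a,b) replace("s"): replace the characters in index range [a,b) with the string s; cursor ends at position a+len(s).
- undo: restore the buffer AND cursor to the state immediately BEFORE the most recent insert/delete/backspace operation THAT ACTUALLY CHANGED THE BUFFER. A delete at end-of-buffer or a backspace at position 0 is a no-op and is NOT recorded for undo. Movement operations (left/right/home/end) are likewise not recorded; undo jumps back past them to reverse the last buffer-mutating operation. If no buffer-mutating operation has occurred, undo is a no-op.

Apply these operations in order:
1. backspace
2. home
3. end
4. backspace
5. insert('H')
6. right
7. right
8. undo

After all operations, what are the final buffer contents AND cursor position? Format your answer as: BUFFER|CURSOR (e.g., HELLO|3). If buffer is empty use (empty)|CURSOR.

After op 1 (backspace): buf='DNJJRYUB' cursor=0
After op 2 (home): buf='DNJJRYUB' cursor=0
After op 3 (end): buf='DNJJRYUB' cursor=8
After op 4 (backspace): buf='DNJJRYU' cursor=7
After op 5 (insert('H')): buf='DNJJRYUH' cursor=8
After op 6 (right): buf='DNJJRYUH' cursor=8
After op 7 (right): buf='DNJJRYUH' cursor=8
After op 8 (undo): buf='DNJJRYU' cursor=7

Answer: DNJJRYU|7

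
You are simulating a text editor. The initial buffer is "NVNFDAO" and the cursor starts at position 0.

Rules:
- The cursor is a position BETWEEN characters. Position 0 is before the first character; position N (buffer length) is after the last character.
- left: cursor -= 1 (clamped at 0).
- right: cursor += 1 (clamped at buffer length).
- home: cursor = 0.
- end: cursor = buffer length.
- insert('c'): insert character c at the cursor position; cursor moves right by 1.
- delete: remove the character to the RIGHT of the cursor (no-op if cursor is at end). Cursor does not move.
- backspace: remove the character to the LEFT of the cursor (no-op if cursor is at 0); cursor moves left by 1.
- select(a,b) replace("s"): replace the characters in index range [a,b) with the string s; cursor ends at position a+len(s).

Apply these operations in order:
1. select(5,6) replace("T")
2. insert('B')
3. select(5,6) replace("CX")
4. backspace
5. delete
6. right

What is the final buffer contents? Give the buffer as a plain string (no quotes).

Answer: NVNFDCO

Derivation:
After op 1 (select(5,6) replace("T")): buf='NVNFDTO' cursor=6
After op 2 (insert('B')): buf='NVNFDTBO' cursor=7
After op 3 (select(5,6) replace("CX")): buf='NVNFDCXBO' cursor=7
After op 4 (backspace): buf='NVNFDCBO' cursor=6
After op 5 (delete): buf='NVNFDCO' cursor=6
After op 6 (right): buf='NVNFDCO' cursor=7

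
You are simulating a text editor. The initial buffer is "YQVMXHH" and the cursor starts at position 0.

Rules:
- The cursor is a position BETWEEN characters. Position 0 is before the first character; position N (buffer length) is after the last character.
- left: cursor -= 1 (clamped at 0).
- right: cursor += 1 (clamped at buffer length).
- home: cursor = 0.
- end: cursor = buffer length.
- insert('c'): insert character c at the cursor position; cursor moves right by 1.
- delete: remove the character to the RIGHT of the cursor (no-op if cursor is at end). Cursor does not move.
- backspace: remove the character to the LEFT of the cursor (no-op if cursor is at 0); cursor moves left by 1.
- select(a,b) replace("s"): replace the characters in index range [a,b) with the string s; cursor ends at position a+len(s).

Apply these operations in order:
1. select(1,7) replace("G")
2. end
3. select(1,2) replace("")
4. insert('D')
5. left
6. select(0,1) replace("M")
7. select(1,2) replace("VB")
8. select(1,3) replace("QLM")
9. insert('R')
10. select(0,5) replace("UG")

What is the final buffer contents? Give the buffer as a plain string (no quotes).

After op 1 (select(1,7) replace("G")): buf='YG' cursor=2
After op 2 (end): buf='YG' cursor=2
After op 3 (select(1,2) replace("")): buf='Y' cursor=1
After op 4 (insert('D')): buf='YD' cursor=2
After op 5 (left): buf='YD' cursor=1
After op 6 (select(0,1) replace("M")): buf='MD' cursor=1
After op 7 (select(1,2) replace("VB")): buf='MVB' cursor=3
After op 8 (select(1,3) replace("QLM")): buf='MQLM' cursor=4
After op 9 (insert('R')): buf='MQLMR' cursor=5
After op 10 (select(0,5) replace("UG")): buf='UG' cursor=2

Answer: UG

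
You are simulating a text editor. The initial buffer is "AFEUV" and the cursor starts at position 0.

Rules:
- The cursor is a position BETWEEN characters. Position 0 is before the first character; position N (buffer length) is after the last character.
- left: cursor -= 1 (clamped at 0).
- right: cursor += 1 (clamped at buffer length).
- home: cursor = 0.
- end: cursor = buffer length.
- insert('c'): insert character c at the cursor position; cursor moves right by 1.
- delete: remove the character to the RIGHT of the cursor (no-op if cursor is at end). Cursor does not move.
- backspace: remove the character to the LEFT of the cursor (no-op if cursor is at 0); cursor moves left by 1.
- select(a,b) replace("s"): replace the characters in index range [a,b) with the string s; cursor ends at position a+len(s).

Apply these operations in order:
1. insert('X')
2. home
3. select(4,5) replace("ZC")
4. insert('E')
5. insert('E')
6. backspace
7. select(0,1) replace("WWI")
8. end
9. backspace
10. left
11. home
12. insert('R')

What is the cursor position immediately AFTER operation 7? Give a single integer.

After op 1 (insert('X')): buf='XAFEUV' cursor=1
After op 2 (home): buf='XAFEUV' cursor=0
After op 3 (select(4,5) replace("ZC")): buf='XAFEZCV' cursor=6
After op 4 (insert('E')): buf='XAFEZCEV' cursor=7
After op 5 (insert('E')): buf='XAFEZCEEV' cursor=8
After op 6 (backspace): buf='XAFEZCEV' cursor=7
After op 7 (select(0,1) replace("WWI")): buf='WWIAFEZCEV' cursor=3

Answer: 3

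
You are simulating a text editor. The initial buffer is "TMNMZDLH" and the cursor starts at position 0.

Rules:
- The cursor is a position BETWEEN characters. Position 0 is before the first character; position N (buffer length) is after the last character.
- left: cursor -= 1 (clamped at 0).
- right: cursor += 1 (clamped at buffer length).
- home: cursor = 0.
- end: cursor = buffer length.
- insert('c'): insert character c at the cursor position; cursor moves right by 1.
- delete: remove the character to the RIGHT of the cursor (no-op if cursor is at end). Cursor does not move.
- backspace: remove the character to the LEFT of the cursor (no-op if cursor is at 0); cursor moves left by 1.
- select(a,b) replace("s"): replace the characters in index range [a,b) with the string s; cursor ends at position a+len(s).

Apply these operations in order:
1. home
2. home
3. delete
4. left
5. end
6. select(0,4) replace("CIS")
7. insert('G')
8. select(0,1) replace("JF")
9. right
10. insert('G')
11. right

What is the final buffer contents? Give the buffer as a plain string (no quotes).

Answer: JFIGSGDLH

Derivation:
After op 1 (home): buf='TMNMZDLH' cursor=0
After op 2 (home): buf='TMNMZDLH' cursor=0
After op 3 (delete): buf='MNMZDLH' cursor=0
After op 4 (left): buf='MNMZDLH' cursor=0
After op 5 (end): buf='MNMZDLH' cursor=7
After op 6 (select(0,4) replace("CIS")): buf='CISDLH' cursor=3
After op 7 (insert('G')): buf='CISGDLH' cursor=4
After op 8 (select(0,1) replace("JF")): buf='JFISGDLH' cursor=2
After op 9 (right): buf='JFISGDLH' cursor=3
After op 10 (insert('G')): buf='JFIGSGDLH' cursor=4
After op 11 (right): buf='JFIGSGDLH' cursor=5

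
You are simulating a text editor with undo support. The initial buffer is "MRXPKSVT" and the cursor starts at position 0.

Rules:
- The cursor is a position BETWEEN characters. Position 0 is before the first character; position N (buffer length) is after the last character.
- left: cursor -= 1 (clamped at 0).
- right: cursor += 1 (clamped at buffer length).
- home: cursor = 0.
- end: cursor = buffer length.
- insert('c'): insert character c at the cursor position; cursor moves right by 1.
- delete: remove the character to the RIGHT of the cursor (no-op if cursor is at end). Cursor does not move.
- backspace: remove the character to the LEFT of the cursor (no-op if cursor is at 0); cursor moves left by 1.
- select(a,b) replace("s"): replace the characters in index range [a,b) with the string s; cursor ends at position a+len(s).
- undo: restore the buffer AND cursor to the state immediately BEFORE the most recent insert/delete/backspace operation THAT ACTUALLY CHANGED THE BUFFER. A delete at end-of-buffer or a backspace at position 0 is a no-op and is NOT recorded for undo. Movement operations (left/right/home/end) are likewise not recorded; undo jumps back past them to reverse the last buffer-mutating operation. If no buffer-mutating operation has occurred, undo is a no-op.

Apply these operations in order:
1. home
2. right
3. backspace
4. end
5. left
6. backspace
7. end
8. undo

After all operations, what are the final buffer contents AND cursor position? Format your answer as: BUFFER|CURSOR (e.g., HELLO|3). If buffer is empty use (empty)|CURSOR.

Answer: RXPKSVT|6

Derivation:
After op 1 (home): buf='MRXPKSVT' cursor=0
After op 2 (right): buf='MRXPKSVT' cursor=1
After op 3 (backspace): buf='RXPKSVT' cursor=0
After op 4 (end): buf='RXPKSVT' cursor=7
After op 5 (left): buf='RXPKSVT' cursor=6
After op 6 (backspace): buf='RXPKST' cursor=5
After op 7 (end): buf='RXPKST' cursor=6
After op 8 (undo): buf='RXPKSVT' cursor=6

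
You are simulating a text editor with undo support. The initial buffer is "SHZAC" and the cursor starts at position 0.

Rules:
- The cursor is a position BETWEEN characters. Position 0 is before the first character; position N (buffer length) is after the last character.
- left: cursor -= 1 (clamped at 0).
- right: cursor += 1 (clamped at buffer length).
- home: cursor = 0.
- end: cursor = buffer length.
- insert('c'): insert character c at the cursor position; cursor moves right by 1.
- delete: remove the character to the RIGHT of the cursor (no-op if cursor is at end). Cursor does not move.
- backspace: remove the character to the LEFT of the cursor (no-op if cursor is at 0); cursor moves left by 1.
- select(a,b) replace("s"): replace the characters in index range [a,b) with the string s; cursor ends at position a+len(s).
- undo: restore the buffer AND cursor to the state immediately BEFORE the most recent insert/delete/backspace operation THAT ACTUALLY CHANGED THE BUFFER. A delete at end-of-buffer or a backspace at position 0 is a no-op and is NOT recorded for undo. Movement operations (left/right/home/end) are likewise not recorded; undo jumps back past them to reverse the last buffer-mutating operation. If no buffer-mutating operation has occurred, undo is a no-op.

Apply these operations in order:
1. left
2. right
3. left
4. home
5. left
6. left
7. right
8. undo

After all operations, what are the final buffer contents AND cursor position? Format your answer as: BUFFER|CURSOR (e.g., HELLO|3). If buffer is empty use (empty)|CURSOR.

After op 1 (left): buf='SHZAC' cursor=0
After op 2 (right): buf='SHZAC' cursor=1
After op 3 (left): buf='SHZAC' cursor=0
After op 4 (home): buf='SHZAC' cursor=0
After op 5 (left): buf='SHZAC' cursor=0
After op 6 (left): buf='SHZAC' cursor=0
After op 7 (right): buf='SHZAC' cursor=1
After op 8 (undo): buf='SHZAC' cursor=1

Answer: SHZAC|1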